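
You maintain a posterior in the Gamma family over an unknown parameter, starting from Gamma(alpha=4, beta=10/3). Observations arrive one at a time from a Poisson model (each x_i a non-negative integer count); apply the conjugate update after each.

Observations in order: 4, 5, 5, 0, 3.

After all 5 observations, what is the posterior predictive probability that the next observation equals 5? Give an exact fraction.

obs 1: x=4 → posterior Gamma(8, 13/3)
obs 2: x=5 → posterior Gamma(13, 16/3)
obs 3: x=5 → posterior Gamma(18, 19/3)
obs 4: x=0 → posterior Gamma(18, 22/3)
obs 5: x=3 → posterior Gamma(21, 25/3)

209680592888616956770420074462890625/3019818067898448875963258769439195136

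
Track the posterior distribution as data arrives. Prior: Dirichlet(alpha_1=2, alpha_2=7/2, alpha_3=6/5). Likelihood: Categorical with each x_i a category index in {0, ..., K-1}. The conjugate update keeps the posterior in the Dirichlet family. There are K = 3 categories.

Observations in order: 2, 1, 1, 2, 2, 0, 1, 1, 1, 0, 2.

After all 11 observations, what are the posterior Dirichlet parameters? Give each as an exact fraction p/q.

obs 1: x=2 → posterior Dirichlet(2, 7/2, 11/5)
obs 2: x=1 → posterior Dirichlet(2, 9/2, 11/5)
obs 3: x=1 → posterior Dirichlet(2, 11/2, 11/5)
obs 4: x=2 → posterior Dirichlet(2, 11/2, 16/5)
obs 5: x=2 → posterior Dirichlet(2, 11/2, 21/5)
obs 6: x=0 → posterior Dirichlet(3, 11/2, 21/5)
obs 7: x=1 → posterior Dirichlet(3, 13/2, 21/5)
obs 8: x=1 → posterior Dirichlet(3, 15/2, 21/5)
obs 9: x=1 → posterior Dirichlet(3, 17/2, 21/5)
obs 10: x=0 → posterior Dirichlet(4, 17/2, 21/5)
obs 11: x=2 → posterior Dirichlet(4, 17/2, 26/5)

alpha_1=4, alpha_2=17/2, alpha_3=26/5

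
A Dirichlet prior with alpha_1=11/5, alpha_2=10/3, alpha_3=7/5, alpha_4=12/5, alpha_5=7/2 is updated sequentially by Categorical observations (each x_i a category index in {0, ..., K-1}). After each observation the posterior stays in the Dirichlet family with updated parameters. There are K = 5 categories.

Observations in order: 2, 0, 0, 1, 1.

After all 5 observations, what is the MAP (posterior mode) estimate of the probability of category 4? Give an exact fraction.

15/77

obs 1: x=2 → posterior Dirichlet(11/5, 10/3, 12/5, 12/5, 7/2)
obs 2: x=0 → posterior Dirichlet(16/5, 10/3, 12/5, 12/5, 7/2)
obs 3: x=0 → posterior Dirichlet(21/5, 10/3, 12/5, 12/5, 7/2)
obs 4: x=1 → posterior Dirichlet(21/5, 13/3, 12/5, 12/5, 7/2)
obs 5: x=1 → posterior Dirichlet(21/5, 16/3, 12/5, 12/5, 7/2)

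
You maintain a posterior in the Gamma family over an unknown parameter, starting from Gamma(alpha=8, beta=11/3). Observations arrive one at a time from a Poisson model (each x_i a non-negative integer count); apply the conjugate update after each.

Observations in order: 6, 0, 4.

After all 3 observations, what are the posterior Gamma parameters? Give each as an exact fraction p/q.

obs 1: x=6 → posterior Gamma(14, 14/3)
obs 2: x=0 → posterior Gamma(14, 17/3)
obs 3: x=4 → posterior Gamma(18, 20/3)

alpha=18, beta=20/3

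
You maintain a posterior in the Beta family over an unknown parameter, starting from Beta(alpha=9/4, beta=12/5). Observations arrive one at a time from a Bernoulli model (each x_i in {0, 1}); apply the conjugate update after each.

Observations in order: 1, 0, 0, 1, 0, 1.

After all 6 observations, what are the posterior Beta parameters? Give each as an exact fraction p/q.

alpha=21/4, beta=27/5

obs 1: x=1 → posterior Beta(13/4, 12/5)
obs 2: x=0 → posterior Beta(13/4, 17/5)
obs 3: x=0 → posterior Beta(13/4, 22/5)
obs 4: x=1 → posterior Beta(17/4, 22/5)
obs 5: x=0 → posterior Beta(17/4, 27/5)
obs 6: x=1 → posterior Beta(21/4, 27/5)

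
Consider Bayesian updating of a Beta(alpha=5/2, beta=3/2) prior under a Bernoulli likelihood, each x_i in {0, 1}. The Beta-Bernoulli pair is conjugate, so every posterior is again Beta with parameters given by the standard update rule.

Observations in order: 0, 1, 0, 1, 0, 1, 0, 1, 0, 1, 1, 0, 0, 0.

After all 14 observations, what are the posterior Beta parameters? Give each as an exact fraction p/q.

alpha=17/2, beta=19/2

obs 1: x=0 → posterior Beta(5/2, 5/2)
obs 2: x=1 → posterior Beta(7/2, 5/2)
obs 3: x=0 → posterior Beta(7/2, 7/2)
obs 4: x=1 → posterior Beta(9/2, 7/2)
obs 5: x=0 → posterior Beta(9/2, 9/2)
obs 6: x=1 → posterior Beta(11/2, 9/2)
obs 7: x=0 → posterior Beta(11/2, 11/2)
obs 8: x=1 → posterior Beta(13/2, 11/2)
obs 9: x=0 → posterior Beta(13/2, 13/2)
obs 10: x=1 → posterior Beta(15/2, 13/2)
obs 11: x=1 → posterior Beta(17/2, 13/2)
obs 12: x=0 → posterior Beta(17/2, 15/2)
obs 13: x=0 → posterior Beta(17/2, 17/2)
obs 14: x=0 → posterior Beta(17/2, 19/2)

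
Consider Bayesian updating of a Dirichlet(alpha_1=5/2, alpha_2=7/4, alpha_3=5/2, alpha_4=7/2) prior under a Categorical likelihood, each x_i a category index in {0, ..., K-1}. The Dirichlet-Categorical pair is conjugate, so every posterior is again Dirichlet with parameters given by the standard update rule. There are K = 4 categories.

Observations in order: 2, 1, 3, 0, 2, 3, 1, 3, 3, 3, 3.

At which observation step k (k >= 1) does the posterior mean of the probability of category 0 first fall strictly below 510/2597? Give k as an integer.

k = 3

obs 1: x=2 → posterior Dirichlet(5/2, 7/4, 7/2, 7/2)
obs 2: x=1 → posterior Dirichlet(5/2, 11/4, 7/2, 7/2)
obs 3: x=3 → posterior Dirichlet(5/2, 11/4, 7/2, 9/2)
obs 4: x=0 → posterior Dirichlet(7/2, 11/4, 7/2, 9/2)
obs 5: x=2 → posterior Dirichlet(7/2, 11/4, 9/2, 9/2)
obs 6: x=3 → posterior Dirichlet(7/2, 11/4, 9/2, 11/2)
obs 7: x=1 → posterior Dirichlet(7/2, 15/4, 9/2, 11/2)
obs 8: x=3 → posterior Dirichlet(7/2, 15/4, 9/2, 13/2)
obs 9: x=3 → posterior Dirichlet(7/2, 15/4, 9/2, 15/2)
obs 10: x=3 → posterior Dirichlet(7/2, 15/4, 9/2, 17/2)
obs 11: x=3 → posterior Dirichlet(7/2, 15/4, 9/2, 19/2)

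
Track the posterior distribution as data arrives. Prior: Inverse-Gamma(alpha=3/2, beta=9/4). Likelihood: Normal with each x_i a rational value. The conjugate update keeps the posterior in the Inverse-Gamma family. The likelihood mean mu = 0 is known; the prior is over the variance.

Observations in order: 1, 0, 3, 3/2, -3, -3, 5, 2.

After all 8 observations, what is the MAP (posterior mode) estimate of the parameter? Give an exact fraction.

255/52

obs 1: x=1 → posterior Inverse-Gamma(2, 11/4)
obs 2: x=0 → posterior Inverse-Gamma(5/2, 11/4)
obs 3: x=3 → posterior Inverse-Gamma(3, 29/4)
obs 4: x=3/2 → posterior Inverse-Gamma(7/2, 67/8)
obs 5: x=-3 → posterior Inverse-Gamma(4, 103/8)
obs 6: x=-3 → posterior Inverse-Gamma(9/2, 139/8)
obs 7: x=5 → posterior Inverse-Gamma(5, 239/8)
obs 8: x=2 → posterior Inverse-Gamma(11/2, 255/8)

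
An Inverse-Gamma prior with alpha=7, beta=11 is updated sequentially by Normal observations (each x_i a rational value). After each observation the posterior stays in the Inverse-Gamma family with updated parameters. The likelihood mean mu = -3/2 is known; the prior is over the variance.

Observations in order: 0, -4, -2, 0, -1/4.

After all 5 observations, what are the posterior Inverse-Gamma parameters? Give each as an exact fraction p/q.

obs 1: x=0 → posterior Inverse-Gamma(15/2, 97/8)
obs 2: x=-4 → posterior Inverse-Gamma(8, 61/4)
obs 3: x=-2 → posterior Inverse-Gamma(17/2, 123/8)
obs 4: x=0 → posterior Inverse-Gamma(9, 33/2)
obs 5: x=-1/4 → posterior Inverse-Gamma(19/2, 553/32)

alpha=19/2, beta=553/32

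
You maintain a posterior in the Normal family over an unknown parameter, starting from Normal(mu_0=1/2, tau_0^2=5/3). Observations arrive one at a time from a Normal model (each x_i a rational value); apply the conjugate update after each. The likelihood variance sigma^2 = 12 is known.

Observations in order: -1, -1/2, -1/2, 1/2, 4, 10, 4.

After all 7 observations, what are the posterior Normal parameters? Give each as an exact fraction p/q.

obs 1: x=-1 → posterior Normal(13/41, 60/41)
obs 2: x=-1/2 → posterior Normal(21/92, 30/23)
obs 3: x=-1/2 → posterior Normal(8/51, 20/17)
obs 4: x=1/2 → posterior Normal(3/16, 15/14)
obs 5: x=4 → posterior Normal(1/2, 60/61)
obs 6: x=10 → posterior Normal(161/132, 10/11)
obs 7: x=4 → posterior Normal(201/142, 60/71)

mu_0=201/142, tau_0^2=60/71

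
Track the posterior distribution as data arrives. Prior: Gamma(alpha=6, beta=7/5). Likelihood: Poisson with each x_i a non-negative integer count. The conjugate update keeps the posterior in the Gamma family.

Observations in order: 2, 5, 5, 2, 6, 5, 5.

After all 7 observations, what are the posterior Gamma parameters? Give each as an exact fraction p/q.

alpha=36, beta=42/5

obs 1: x=2 → posterior Gamma(8, 12/5)
obs 2: x=5 → posterior Gamma(13, 17/5)
obs 3: x=5 → posterior Gamma(18, 22/5)
obs 4: x=2 → posterior Gamma(20, 27/5)
obs 5: x=6 → posterior Gamma(26, 32/5)
obs 6: x=5 → posterior Gamma(31, 37/5)
obs 7: x=5 → posterior Gamma(36, 42/5)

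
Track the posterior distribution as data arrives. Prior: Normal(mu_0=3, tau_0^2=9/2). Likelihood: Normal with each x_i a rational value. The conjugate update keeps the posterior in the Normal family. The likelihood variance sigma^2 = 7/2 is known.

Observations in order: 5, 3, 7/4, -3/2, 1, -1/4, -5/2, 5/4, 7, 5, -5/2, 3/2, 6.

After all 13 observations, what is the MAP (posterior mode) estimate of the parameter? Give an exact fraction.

obs 1: x=5 → posterior Normal(33/8, 63/32)
obs 2: x=3 → posterior Normal(93/25, 63/50)
obs 3: x=7/4 → posterior Normal(435/136, 63/68)
obs 4: x=-3/2 → posterior Normal(381/172, 63/86)
obs 5: x=1 → posterior Normal(417/208, 63/104)
obs 6: x=-1/4 → posterior Normal(102/61, 63/122)
obs 7: x=-5/2 → posterior Normal(159/140, 9/20)
obs 8: x=5/4 → posterior Normal(363/316, 63/158)
obs 9: x=7 → posterior Normal(615/352, 63/176)
obs 10: x=5 → posterior Normal(795/388, 63/194)
obs 11: x=-5/2 → posterior Normal(705/424, 63/212)
obs 12: x=3/2 → posterior Normal(33/20, 63/230)
obs 13: x=6 → posterior Normal(975/496, 63/248)

975/496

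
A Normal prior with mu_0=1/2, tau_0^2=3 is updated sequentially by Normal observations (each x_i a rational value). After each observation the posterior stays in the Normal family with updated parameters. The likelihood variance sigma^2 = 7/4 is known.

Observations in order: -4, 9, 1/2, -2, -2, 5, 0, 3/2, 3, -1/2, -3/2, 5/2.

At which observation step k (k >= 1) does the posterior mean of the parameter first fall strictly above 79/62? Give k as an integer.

obs 1: x=-4 → posterior Normal(-89/38, 21/19)
obs 2: x=9 → posterior Normal(127/62, 21/31)
obs 3: x=1/2 → posterior Normal(139/86, 21/43)
obs 4: x=-2 → posterior Normal(91/110, 21/55)
obs 5: x=-2 → posterior Normal(43/134, 21/67)
obs 6: x=5 → posterior Normal(163/158, 21/79)
obs 7: x=0 → posterior Normal(163/182, 3/13)
obs 8: x=3/2 → posterior Normal(199/206, 21/103)
obs 9: x=3 → posterior Normal(271/230, 21/115)
obs 10: x=-1/2 → posterior Normal(259/254, 21/127)
obs 11: x=-3/2 → posterior Normal(223/278, 21/139)
obs 12: x=5/2 → posterior Normal(283/302, 21/151)

k = 2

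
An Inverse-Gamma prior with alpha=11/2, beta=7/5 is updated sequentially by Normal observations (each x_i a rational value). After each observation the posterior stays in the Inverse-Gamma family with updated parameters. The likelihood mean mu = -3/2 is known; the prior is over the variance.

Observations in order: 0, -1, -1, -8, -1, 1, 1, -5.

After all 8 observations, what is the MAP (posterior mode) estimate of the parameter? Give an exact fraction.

52/15

obs 1: x=0 → posterior Inverse-Gamma(6, 101/40)
obs 2: x=-1 → posterior Inverse-Gamma(13/2, 53/20)
obs 3: x=-1 → posterior Inverse-Gamma(7, 111/40)
obs 4: x=-8 → posterior Inverse-Gamma(15/2, 239/10)
obs 5: x=-1 → posterior Inverse-Gamma(8, 961/40)
obs 6: x=1 → posterior Inverse-Gamma(17/2, 543/20)
obs 7: x=1 → posterior Inverse-Gamma(9, 1211/40)
obs 8: x=-5 → posterior Inverse-Gamma(19/2, 182/5)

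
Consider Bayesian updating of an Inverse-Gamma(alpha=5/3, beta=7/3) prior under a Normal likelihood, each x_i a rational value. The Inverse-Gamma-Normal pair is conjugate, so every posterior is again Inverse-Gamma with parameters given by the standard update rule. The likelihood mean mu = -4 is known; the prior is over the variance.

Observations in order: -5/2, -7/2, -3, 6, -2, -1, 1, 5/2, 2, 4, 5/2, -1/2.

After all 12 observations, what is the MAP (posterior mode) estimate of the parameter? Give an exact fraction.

4115/208

obs 1: x=-5/2 → posterior Inverse-Gamma(13/6, 83/24)
obs 2: x=-7/2 → posterior Inverse-Gamma(8/3, 43/12)
obs 3: x=-3 → posterior Inverse-Gamma(19/6, 49/12)
obs 4: x=6 → posterior Inverse-Gamma(11/3, 649/12)
obs 5: x=-2 → posterior Inverse-Gamma(25/6, 673/12)
obs 6: x=-1 → posterior Inverse-Gamma(14/3, 727/12)
obs 7: x=1 → posterior Inverse-Gamma(31/6, 877/12)
obs 8: x=5/2 → posterior Inverse-Gamma(17/3, 2261/24)
obs 9: x=2 → posterior Inverse-Gamma(37/6, 2693/24)
obs 10: x=4 → posterior Inverse-Gamma(20/3, 3461/24)
obs 11: x=5/2 → posterior Inverse-Gamma(43/6, 496/3)
obs 12: x=-1/2 → posterior Inverse-Gamma(23/3, 4115/24)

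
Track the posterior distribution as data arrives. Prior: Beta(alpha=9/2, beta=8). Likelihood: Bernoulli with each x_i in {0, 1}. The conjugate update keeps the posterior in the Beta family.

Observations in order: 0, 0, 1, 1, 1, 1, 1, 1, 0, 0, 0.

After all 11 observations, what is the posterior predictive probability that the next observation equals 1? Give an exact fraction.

21/47

obs 1: x=0 → posterior Beta(9/2, 9)
obs 2: x=0 → posterior Beta(9/2, 10)
obs 3: x=1 → posterior Beta(11/2, 10)
obs 4: x=1 → posterior Beta(13/2, 10)
obs 5: x=1 → posterior Beta(15/2, 10)
obs 6: x=1 → posterior Beta(17/2, 10)
obs 7: x=1 → posterior Beta(19/2, 10)
obs 8: x=1 → posterior Beta(21/2, 10)
obs 9: x=0 → posterior Beta(21/2, 11)
obs 10: x=0 → posterior Beta(21/2, 12)
obs 11: x=0 → posterior Beta(21/2, 13)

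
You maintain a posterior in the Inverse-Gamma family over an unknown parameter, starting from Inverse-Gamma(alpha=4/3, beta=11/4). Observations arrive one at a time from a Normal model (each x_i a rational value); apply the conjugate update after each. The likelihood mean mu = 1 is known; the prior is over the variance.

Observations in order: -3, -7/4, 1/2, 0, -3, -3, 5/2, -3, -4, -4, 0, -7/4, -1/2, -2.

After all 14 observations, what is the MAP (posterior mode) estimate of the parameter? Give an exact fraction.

3609/448

obs 1: x=-3 → posterior Inverse-Gamma(11/6, 43/4)
obs 2: x=-7/4 → posterior Inverse-Gamma(7/3, 465/32)
obs 3: x=1/2 → posterior Inverse-Gamma(17/6, 469/32)
obs 4: x=0 → posterior Inverse-Gamma(10/3, 485/32)
obs 5: x=-3 → posterior Inverse-Gamma(23/6, 741/32)
obs 6: x=-3 → posterior Inverse-Gamma(13/3, 997/32)
obs 7: x=5/2 → posterior Inverse-Gamma(29/6, 1033/32)
obs 8: x=-3 → posterior Inverse-Gamma(16/3, 1289/32)
obs 9: x=-4 → posterior Inverse-Gamma(35/6, 1689/32)
obs 10: x=-4 → posterior Inverse-Gamma(19/3, 2089/32)
obs 11: x=0 → posterior Inverse-Gamma(41/6, 2105/32)
obs 12: x=-7/4 → posterior Inverse-Gamma(22/3, 1113/16)
obs 13: x=-1/2 → posterior Inverse-Gamma(47/6, 1131/16)
obs 14: x=-2 → posterior Inverse-Gamma(25/3, 1203/16)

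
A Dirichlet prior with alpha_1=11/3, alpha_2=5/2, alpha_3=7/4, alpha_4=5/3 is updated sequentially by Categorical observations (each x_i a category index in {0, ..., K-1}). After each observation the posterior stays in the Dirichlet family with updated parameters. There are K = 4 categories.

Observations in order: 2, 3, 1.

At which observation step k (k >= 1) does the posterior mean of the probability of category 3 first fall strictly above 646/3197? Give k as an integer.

obs 1: x=2 → posterior Dirichlet(11/3, 5/2, 11/4, 5/3)
obs 2: x=3 → posterior Dirichlet(11/3, 5/2, 11/4, 8/3)
obs 3: x=1 → posterior Dirichlet(11/3, 7/2, 11/4, 8/3)

k = 2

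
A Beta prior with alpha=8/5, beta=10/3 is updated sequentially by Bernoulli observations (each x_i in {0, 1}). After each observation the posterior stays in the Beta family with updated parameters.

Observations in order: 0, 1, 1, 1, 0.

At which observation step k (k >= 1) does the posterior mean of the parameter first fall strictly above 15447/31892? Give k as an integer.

obs 1: x=0 → posterior Beta(8/5, 13/3)
obs 2: x=1 → posterior Beta(13/5, 13/3)
obs 3: x=1 → posterior Beta(18/5, 13/3)
obs 4: x=1 → posterior Beta(23/5, 13/3)
obs 5: x=0 → posterior Beta(23/5, 16/3)

k = 4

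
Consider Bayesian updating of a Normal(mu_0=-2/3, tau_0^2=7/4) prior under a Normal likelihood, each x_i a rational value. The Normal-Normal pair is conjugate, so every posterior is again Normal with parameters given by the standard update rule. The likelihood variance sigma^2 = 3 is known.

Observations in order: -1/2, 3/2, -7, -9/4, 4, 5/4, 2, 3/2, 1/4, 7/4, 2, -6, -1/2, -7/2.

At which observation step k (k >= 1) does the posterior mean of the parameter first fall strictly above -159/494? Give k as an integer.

k = 2

obs 1: x=-1/2 → posterior Normal(-23/38, 21/19)
obs 2: x=3/2 → posterior Normal(-1/26, 21/26)
obs 3: x=-7 → posterior Normal(-50/33, 7/11)
obs 4: x=-9/4 → posterior Normal(-263/160, 21/40)
obs 5: x=4 → posterior Normal(-151/188, 21/47)
obs 6: x=5/4 → posterior Normal(-29/54, 7/18)
obs 7: x=2 → posterior Normal(-15/61, 21/61)
obs 8: x=3/2 → posterior Normal(-9/136, 21/68)
obs 9: x=1/4 → posterior Normal(-11/300, 7/25)
obs 10: x=7/4 → posterior Normal(19/164, 21/82)
obs 11: x=2 → posterior Normal(47/178, 21/89)
obs 12: x=-6 → posterior Normal(-37/192, 7/32)
obs 13: x=-1/2 → posterior Normal(-22/103, 21/103)
obs 14: x=-7/2 → posterior Normal(-93/220, 21/110)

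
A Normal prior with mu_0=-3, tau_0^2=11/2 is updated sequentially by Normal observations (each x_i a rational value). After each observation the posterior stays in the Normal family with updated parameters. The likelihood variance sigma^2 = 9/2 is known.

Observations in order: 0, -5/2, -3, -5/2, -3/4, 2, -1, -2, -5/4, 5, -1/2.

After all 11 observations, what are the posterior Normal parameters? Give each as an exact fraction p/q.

mu_0=-197/260, tau_0^2=99/260

obs 1: x=0 → posterior Normal(-27/20, 99/40)
obs 2: x=-5/2 → posterior Normal(-109/62, 99/62)
obs 3: x=-3 → posterior Normal(-25/12, 33/28)
obs 4: x=-5/2 → posterior Normal(-115/53, 99/106)
obs 5: x=-3/4 → posterior Normal(-493/256, 99/128)
obs 6: x=2 → posterior Normal(-27/20, 33/50)
obs 7: x=-1 → posterior Normal(-449/344, 99/172)
obs 8: x=-2 → posterior Normal(-537/388, 99/194)
obs 9: x=-5/4 → posterior Normal(-37/27, 11/24)
obs 10: x=5 → posterior Normal(-93/119, 99/238)
obs 11: x=-1/2 → posterior Normal(-197/260, 99/260)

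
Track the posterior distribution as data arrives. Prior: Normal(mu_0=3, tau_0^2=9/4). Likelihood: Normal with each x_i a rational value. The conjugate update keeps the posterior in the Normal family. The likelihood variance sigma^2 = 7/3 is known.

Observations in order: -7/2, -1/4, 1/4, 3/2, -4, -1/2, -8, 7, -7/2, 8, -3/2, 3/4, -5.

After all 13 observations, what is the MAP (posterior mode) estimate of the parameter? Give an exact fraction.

-609/1516

obs 1: x=-7/2 → posterior Normal(-21/110, 63/55)
obs 2: x=-1/4 → posterior Normal(-69/328, 63/82)
obs 3: x=1/4 → posterior Normal(-21/218, 63/109)
obs 4: x=3/2 → posterior Normal(15/68, 63/136)
obs 5: x=-4 → posterior Normal(-78/163, 63/163)
obs 6: x=-1/2 → posterior Normal(-183/380, 63/190)
obs 7: x=-8 → posterior Normal(-615/434, 9/31)
obs 8: x=7 → posterior Normal(-237/488, 63/244)
obs 9: x=-7/2 → posterior Normal(-213/271, 63/271)
obs 10: x=8 → posterior Normal(3/298, 63/298)
obs 11: x=-3/2 → posterior Normal(-3/26, 63/325)
obs 12: x=3/4 → posterior Normal(-69/1408, 63/352)
obs 13: x=-5 → posterior Normal(-609/1516, 63/379)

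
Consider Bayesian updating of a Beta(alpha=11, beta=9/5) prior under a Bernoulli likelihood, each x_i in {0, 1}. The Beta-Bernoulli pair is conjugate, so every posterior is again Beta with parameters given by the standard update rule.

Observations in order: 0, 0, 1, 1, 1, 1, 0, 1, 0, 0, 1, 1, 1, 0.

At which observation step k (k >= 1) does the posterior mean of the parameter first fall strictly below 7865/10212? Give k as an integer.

k = 2

obs 1: x=0 → posterior Beta(11, 14/5)
obs 2: x=0 → posterior Beta(11, 19/5)
obs 3: x=1 → posterior Beta(12, 19/5)
obs 4: x=1 → posterior Beta(13, 19/5)
obs 5: x=1 → posterior Beta(14, 19/5)
obs 6: x=1 → posterior Beta(15, 19/5)
obs 7: x=0 → posterior Beta(15, 24/5)
obs 8: x=1 → posterior Beta(16, 24/5)
obs 9: x=0 → posterior Beta(16, 29/5)
obs 10: x=0 → posterior Beta(16, 34/5)
obs 11: x=1 → posterior Beta(17, 34/5)
obs 12: x=1 → posterior Beta(18, 34/5)
obs 13: x=1 → posterior Beta(19, 34/5)
obs 14: x=0 → posterior Beta(19, 39/5)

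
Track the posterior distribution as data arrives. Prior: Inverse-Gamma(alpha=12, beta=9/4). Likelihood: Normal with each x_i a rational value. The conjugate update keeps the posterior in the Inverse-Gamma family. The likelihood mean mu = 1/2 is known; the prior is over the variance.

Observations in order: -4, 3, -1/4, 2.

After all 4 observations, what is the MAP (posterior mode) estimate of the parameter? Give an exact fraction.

541/480

obs 1: x=-4 → posterior Inverse-Gamma(25/2, 99/8)
obs 2: x=3 → posterior Inverse-Gamma(13, 31/2)
obs 3: x=-1/4 → posterior Inverse-Gamma(27/2, 505/32)
obs 4: x=2 → posterior Inverse-Gamma(14, 541/32)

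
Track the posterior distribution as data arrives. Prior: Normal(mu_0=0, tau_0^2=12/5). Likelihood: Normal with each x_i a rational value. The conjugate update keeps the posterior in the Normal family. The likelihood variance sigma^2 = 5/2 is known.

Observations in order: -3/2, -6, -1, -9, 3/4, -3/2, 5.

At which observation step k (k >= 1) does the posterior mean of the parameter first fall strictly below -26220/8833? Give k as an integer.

obs 1: x=-3/2 → posterior Normal(-36/49, 60/49)
obs 2: x=-6 → posterior Normal(-180/73, 60/73)
obs 3: x=-1 → posterior Normal(-204/97, 60/97)
obs 4: x=-9 → posterior Normal(-420/121, 60/121)
obs 5: x=3/4 → posterior Normal(-402/145, 12/29)
obs 6: x=-3/2 → posterior Normal(-438/169, 60/169)
obs 7: x=5 → posterior Normal(-318/193, 60/193)

k = 4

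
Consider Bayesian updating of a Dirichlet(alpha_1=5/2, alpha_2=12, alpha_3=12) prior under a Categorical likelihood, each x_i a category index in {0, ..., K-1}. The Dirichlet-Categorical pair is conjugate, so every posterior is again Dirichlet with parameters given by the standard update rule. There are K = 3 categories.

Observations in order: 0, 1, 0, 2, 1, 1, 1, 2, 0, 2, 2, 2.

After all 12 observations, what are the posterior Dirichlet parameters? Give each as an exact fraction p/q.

alpha_1=11/2, alpha_2=16, alpha_3=17

obs 1: x=0 → posterior Dirichlet(7/2, 12, 12)
obs 2: x=1 → posterior Dirichlet(7/2, 13, 12)
obs 3: x=0 → posterior Dirichlet(9/2, 13, 12)
obs 4: x=2 → posterior Dirichlet(9/2, 13, 13)
obs 5: x=1 → posterior Dirichlet(9/2, 14, 13)
obs 6: x=1 → posterior Dirichlet(9/2, 15, 13)
obs 7: x=1 → posterior Dirichlet(9/2, 16, 13)
obs 8: x=2 → posterior Dirichlet(9/2, 16, 14)
obs 9: x=0 → posterior Dirichlet(11/2, 16, 14)
obs 10: x=2 → posterior Dirichlet(11/2, 16, 15)
obs 11: x=2 → posterior Dirichlet(11/2, 16, 16)
obs 12: x=2 → posterior Dirichlet(11/2, 16, 17)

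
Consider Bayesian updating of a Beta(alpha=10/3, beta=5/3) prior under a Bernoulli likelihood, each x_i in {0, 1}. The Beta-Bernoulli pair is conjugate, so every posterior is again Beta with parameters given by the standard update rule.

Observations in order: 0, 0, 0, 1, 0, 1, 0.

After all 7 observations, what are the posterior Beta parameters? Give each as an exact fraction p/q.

alpha=16/3, beta=20/3

obs 1: x=0 → posterior Beta(10/3, 8/3)
obs 2: x=0 → posterior Beta(10/3, 11/3)
obs 3: x=0 → posterior Beta(10/3, 14/3)
obs 4: x=1 → posterior Beta(13/3, 14/3)
obs 5: x=0 → posterior Beta(13/3, 17/3)
obs 6: x=1 → posterior Beta(16/3, 17/3)
obs 7: x=0 → posterior Beta(16/3, 20/3)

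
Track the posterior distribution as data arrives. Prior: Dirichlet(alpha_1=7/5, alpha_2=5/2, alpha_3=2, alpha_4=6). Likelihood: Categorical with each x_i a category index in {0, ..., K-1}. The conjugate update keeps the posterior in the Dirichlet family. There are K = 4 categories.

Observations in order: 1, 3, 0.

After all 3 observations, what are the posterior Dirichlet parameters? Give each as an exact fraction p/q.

alpha_1=12/5, alpha_2=7/2, alpha_3=2, alpha_4=7

obs 1: x=1 → posterior Dirichlet(7/5, 7/2, 2, 6)
obs 2: x=3 → posterior Dirichlet(7/5, 7/2, 2, 7)
obs 3: x=0 → posterior Dirichlet(12/5, 7/2, 2, 7)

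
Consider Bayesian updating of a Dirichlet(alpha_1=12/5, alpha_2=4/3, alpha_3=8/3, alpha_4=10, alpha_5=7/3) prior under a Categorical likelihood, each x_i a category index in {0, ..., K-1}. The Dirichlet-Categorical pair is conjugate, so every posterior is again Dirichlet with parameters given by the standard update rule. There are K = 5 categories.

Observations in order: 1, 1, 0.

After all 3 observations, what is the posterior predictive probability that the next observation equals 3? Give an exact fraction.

obs 1: x=1 → posterior Dirichlet(12/5, 7/3, 8/3, 10, 7/3)
obs 2: x=1 → posterior Dirichlet(12/5, 10/3, 8/3, 10, 7/3)
obs 3: x=0 → posterior Dirichlet(17/5, 10/3, 8/3, 10, 7/3)

75/163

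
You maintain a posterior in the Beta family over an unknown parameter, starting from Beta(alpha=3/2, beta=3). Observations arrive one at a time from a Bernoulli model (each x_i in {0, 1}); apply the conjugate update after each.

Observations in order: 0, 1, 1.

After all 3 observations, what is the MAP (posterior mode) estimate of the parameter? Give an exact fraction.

5/11

obs 1: x=0 → posterior Beta(3/2, 4)
obs 2: x=1 → posterior Beta(5/2, 4)
obs 3: x=1 → posterior Beta(7/2, 4)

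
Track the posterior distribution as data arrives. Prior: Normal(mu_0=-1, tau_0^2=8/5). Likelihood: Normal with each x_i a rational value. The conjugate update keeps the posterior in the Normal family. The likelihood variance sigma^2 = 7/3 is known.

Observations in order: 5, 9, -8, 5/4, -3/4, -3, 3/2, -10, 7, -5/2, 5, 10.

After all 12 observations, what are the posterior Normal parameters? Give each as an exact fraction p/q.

mu_0=313/323, tau_0^2=56/323

obs 1: x=5 → posterior Normal(85/59, 56/59)
obs 2: x=9 → posterior Normal(301/83, 56/83)
obs 3: x=-8 → posterior Normal(109/107, 56/107)
obs 4: x=5/4 → posterior Normal(139/131, 56/131)
obs 5: x=-3/4 → posterior Normal(121/155, 56/155)
obs 6: x=-3 → posterior Normal(49/179, 56/179)
obs 7: x=3/2 → posterior Normal(85/203, 8/29)
obs 8: x=-10 → posterior Normal(-155/227, 56/227)
obs 9: x=7 → posterior Normal(13/251, 56/251)
obs 10: x=-5/2 → posterior Normal(-47/275, 56/275)
obs 11: x=5 → posterior Normal(73/299, 56/299)
obs 12: x=10 → posterior Normal(313/323, 56/323)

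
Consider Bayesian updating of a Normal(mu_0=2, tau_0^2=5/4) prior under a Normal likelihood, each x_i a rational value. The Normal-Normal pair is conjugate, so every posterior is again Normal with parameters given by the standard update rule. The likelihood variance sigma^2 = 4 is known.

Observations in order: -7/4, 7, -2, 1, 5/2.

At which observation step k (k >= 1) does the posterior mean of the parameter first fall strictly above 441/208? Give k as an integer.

k = 2

obs 1: x=-7/4 → posterior Normal(31/28, 20/21)
obs 2: x=7 → posterior Normal(233/104, 10/13)
obs 3: x=-2 → posterior Normal(193/124, 20/31)
obs 4: x=1 → posterior Normal(71/48, 5/9)
obs 5: x=5/2 → posterior Normal(263/164, 20/41)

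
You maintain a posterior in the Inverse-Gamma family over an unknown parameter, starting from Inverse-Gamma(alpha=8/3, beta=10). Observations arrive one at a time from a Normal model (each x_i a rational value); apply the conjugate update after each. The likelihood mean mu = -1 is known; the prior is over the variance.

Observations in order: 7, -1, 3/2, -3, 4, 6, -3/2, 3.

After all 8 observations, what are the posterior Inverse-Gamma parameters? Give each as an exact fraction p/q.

obs 1: x=7 → posterior Inverse-Gamma(19/6, 42)
obs 2: x=-1 → posterior Inverse-Gamma(11/3, 42)
obs 3: x=3/2 → posterior Inverse-Gamma(25/6, 361/8)
obs 4: x=-3 → posterior Inverse-Gamma(14/3, 377/8)
obs 5: x=4 → posterior Inverse-Gamma(31/6, 477/8)
obs 6: x=6 → posterior Inverse-Gamma(17/3, 673/8)
obs 7: x=-3/2 → posterior Inverse-Gamma(37/6, 337/4)
obs 8: x=3 → posterior Inverse-Gamma(20/3, 369/4)

alpha=20/3, beta=369/4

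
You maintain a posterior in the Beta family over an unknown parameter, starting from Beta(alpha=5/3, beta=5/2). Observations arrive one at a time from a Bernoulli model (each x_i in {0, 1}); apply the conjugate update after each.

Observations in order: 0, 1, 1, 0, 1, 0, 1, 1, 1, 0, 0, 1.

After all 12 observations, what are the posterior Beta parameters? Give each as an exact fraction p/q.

alpha=26/3, beta=15/2

obs 1: x=0 → posterior Beta(5/3, 7/2)
obs 2: x=1 → posterior Beta(8/3, 7/2)
obs 3: x=1 → posterior Beta(11/3, 7/2)
obs 4: x=0 → posterior Beta(11/3, 9/2)
obs 5: x=1 → posterior Beta(14/3, 9/2)
obs 6: x=0 → posterior Beta(14/3, 11/2)
obs 7: x=1 → posterior Beta(17/3, 11/2)
obs 8: x=1 → posterior Beta(20/3, 11/2)
obs 9: x=1 → posterior Beta(23/3, 11/2)
obs 10: x=0 → posterior Beta(23/3, 13/2)
obs 11: x=0 → posterior Beta(23/3, 15/2)
obs 12: x=1 → posterior Beta(26/3, 15/2)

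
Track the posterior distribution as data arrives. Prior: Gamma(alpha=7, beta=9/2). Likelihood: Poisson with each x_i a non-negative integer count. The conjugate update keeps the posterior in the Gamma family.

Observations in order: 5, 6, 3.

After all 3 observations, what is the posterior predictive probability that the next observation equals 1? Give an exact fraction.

obs 1: x=5 → posterior Gamma(12, 11/2)
obs 2: x=6 → posterior Gamma(18, 13/2)
obs 3: x=3 → posterior Gamma(21, 15/2)

209491173995018005371093750/1174562876521148458974062689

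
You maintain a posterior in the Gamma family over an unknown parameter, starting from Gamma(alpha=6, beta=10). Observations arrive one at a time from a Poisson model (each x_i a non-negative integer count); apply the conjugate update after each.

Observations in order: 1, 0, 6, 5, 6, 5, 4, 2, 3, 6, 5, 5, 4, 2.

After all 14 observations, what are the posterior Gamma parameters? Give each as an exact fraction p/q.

alpha=60, beta=24

obs 1: x=1 → posterior Gamma(7, 11)
obs 2: x=0 → posterior Gamma(7, 12)
obs 3: x=6 → posterior Gamma(13, 13)
obs 4: x=5 → posterior Gamma(18, 14)
obs 5: x=6 → posterior Gamma(24, 15)
obs 6: x=5 → posterior Gamma(29, 16)
obs 7: x=4 → posterior Gamma(33, 17)
obs 8: x=2 → posterior Gamma(35, 18)
obs 9: x=3 → posterior Gamma(38, 19)
obs 10: x=6 → posterior Gamma(44, 20)
obs 11: x=5 → posterior Gamma(49, 21)
obs 12: x=5 → posterior Gamma(54, 22)
obs 13: x=4 → posterior Gamma(58, 23)
obs 14: x=2 → posterior Gamma(60, 24)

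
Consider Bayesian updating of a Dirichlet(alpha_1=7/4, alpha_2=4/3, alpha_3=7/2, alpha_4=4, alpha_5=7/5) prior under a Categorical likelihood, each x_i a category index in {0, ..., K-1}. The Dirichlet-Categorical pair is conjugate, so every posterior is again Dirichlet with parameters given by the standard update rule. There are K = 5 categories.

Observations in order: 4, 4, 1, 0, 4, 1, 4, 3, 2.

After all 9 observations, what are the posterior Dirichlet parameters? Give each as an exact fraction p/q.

obs 1: x=4 → posterior Dirichlet(7/4, 4/3, 7/2, 4, 12/5)
obs 2: x=4 → posterior Dirichlet(7/4, 4/3, 7/2, 4, 17/5)
obs 3: x=1 → posterior Dirichlet(7/4, 7/3, 7/2, 4, 17/5)
obs 4: x=0 → posterior Dirichlet(11/4, 7/3, 7/2, 4, 17/5)
obs 5: x=4 → posterior Dirichlet(11/4, 7/3, 7/2, 4, 22/5)
obs 6: x=1 → posterior Dirichlet(11/4, 10/3, 7/2, 4, 22/5)
obs 7: x=4 → posterior Dirichlet(11/4, 10/3, 7/2, 4, 27/5)
obs 8: x=3 → posterior Dirichlet(11/4, 10/3, 7/2, 5, 27/5)
obs 9: x=2 → posterior Dirichlet(11/4, 10/3, 9/2, 5, 27/5)

alpha_1=11/4, alpha_2=10/3, alpha_3=9/2, alpha_4=5, alpha_5=27/5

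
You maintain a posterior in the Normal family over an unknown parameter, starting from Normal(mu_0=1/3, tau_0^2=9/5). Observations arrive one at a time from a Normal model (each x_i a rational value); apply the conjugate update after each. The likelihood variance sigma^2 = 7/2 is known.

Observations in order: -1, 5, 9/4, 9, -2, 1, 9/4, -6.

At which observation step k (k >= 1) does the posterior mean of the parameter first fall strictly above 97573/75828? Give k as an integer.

obs 1: x=-1 → posterior Normal(-19/159, 63/53)
obs 2: x=5 → posterior Normal(251/213, 63/71)
obs 3: x=9/4 → posterior Normal(745/534, 63/89)
obs 4: x=9 → posterior Normal(1717/642, 63/107)
obs 5: x=-2 → posterior Normal(1501/750, 63/125)
obs 6: x=1 → posterior Normal(1609/858, 63/143)
obs 7: x=9/4 → posterior Normal(926/483, 9/23)
obs 8: x=-6 → posterior Normal(602/537, 63/179)

k = 3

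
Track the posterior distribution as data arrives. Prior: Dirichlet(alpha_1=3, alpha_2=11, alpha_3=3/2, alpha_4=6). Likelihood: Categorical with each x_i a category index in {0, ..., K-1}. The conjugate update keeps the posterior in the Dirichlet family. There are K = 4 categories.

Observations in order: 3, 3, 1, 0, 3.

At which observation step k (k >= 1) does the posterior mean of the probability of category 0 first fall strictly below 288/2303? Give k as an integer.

obs 1: x=3 → posterior Dirichlet(3, 11, 3/2, 7)
obs 2: x=3 → posterior Dirichlet(3, 11, 3/2, 8)
obs 3: x=1 → posterior Dirichlet(3, 12, 3/2, 8)
obs 4: x=0 → posterior Dirichlet(4, 12, 3/2, 8)
obs 5: x=3 → posterior Dirichlet(4, 12, 3/2, 9)

k = 3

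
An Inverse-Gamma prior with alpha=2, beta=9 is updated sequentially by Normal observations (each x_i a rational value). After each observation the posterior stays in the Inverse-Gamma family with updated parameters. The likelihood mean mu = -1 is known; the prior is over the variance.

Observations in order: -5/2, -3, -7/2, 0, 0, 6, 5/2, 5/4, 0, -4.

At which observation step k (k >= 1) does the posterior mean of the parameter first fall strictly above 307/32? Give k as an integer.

obs 1: x=-5/2 → posterior Inverse-Gamma(5/2, 81/8)
obs 2: x=-3 → posterior Inverse-Gamma(3, 97/8)
obs 3: x=-7/2 → posterior Inverse-Gamma(7/2, 61/4)
obs 4: x=0 → posterior Inverse-Gamma(4, 63/4)
obs 5: x=0 → posterior Inverse-Gamma(9/2, 65/4)
obs 6: x=6 → posterior Inverse-Gamma(5, 163/4)
obs 7: x=5/2 → posterior Inverse-Gamma(11/2, 375/8)
obs 8: x=5/4 → posterior Inverse-Gamma(6, 1581/32)
obs 9: x=0 → posterior Inverse-Gamma(13/2, 1597/32)
obs 10: x=-4 → posterior Inverse-Gamma(7, 1741/32)

k = 6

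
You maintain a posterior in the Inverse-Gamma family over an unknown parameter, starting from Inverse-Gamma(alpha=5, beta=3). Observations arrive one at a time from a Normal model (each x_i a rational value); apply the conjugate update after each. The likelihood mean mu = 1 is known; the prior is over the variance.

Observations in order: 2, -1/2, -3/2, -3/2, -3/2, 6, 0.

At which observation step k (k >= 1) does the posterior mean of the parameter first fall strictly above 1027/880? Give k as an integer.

k = 3

obs 1: x=2 → posterior Inverse-Gamma(11/2, 7/2)
obs 2: x=-1/2 → posterior Inverse-Gamma(6, 37/8)
obs 3: x=-3/2 → posterior Inverse-Gamma(13/2, 31/4)
obs 4: x=-3/2 → posterior Inverse-Gamma(7, 87/8)
obs 5: x=-3/2 → posterior Inverse-Gamma(15/2, 14)
obs 6: x=6 → posterior Inverse-Gamma(8, 53/2)
obs 7: x=0 → posterior Inverse-Gamma(17/2, 27)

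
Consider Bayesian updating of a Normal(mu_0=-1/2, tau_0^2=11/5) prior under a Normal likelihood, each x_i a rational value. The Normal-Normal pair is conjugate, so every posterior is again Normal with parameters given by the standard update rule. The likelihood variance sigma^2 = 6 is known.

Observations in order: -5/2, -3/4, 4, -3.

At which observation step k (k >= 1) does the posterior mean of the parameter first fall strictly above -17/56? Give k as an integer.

obs 1: x=-5/2 → posterior Normal(-85/82, 66/41)
obs 2: x=-3/4 → posterior Normal(-203/208, 33/26)
obs 3: x=4 → posterior Normal(-3/28, 22/21)
obs 4: x=-3 → posterior Normal(-159/296, 33/37)

k = 3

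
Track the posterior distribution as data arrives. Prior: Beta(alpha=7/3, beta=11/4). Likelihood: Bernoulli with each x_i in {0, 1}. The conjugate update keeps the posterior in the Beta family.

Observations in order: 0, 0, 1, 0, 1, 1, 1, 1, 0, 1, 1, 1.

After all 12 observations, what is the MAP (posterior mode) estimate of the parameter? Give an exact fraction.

obs 1: x=0 → posterior Beta(7/3, 15/4)
obs 2: x=0 → posterior Beta(7/3, 19/4)
obs 3: x=1 → posterior Beta(10/3, 19/4)
obs 4: x=0 → posterior Beta(10/3, 23/4)
obs 5: x=1 → posterior Beta(13/3, 23/4)
obs 6: x=1 → posterior Beta(16/3, 23/4)
obs 7: x=1 → posterior Beta(19/3, 23/4)
obs 8: x=1 → posterior Beta(22/3, 23/4)
obs 9: x=0 → posterior Beta(22/3, 27/4)
obs 10: x=1 → posterior Beta(25/3, 27/4)
obs 11: x=1 → posterior Beta(28/3, 27/4)
obs 12: x=1 → posterior Beta(31/3, 27/4)

112/181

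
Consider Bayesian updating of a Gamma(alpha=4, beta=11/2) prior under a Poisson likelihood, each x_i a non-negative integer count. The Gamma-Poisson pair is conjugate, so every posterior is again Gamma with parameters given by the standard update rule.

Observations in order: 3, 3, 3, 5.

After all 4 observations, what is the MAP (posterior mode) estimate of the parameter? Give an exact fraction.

obs 1: x=3 → posterior Gamma(7, 13/2)
obs 2: x=3 → posterior Gamma(10, 15/2)
obs 3: x=3 → posterior Gamma(13, 17/2)
obs 4: x=5 → posterior Gamma(18, 19/2)

34/19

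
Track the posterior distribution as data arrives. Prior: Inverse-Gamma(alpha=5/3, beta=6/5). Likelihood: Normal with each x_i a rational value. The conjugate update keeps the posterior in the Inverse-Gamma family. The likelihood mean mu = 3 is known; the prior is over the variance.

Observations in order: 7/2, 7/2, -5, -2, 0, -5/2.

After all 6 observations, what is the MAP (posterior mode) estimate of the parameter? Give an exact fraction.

obs 1: x=7/2 → posterior Inverse-Gamma(13/6, 53/40)
obs 2: x=7/2 → posterior Inverse-Gamma(8/3, 29/20)
obs 3: x=-5 → posterior Inverse-Gamma(19/6, 669/20)
obs 4: x=-2 → posterior Inverse-Gamma(11/3, 919/20)
obs 5: x=0 → posterior Inverse-Gamma(25/6, 1009/20)
obs 6: x=-5/2 → posterior Inverse-Gamma(14/3, 2623/40)

7869/680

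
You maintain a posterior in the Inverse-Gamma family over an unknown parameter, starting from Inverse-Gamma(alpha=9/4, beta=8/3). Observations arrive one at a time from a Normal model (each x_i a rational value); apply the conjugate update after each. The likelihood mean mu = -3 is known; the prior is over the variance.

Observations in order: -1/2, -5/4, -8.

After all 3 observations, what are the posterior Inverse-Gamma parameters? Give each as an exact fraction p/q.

obs 1: x=-1/2 → posterior Inverse-Gamma(11/4, 139/24)
obs 2: x=-5/4 → posterior Inverse-Gamma(13/4, 703/96)
obs 3: x=-8 → posterior Inverse-Gamma(15/4, 1903/96)

alpha=15/4, beta=1903/96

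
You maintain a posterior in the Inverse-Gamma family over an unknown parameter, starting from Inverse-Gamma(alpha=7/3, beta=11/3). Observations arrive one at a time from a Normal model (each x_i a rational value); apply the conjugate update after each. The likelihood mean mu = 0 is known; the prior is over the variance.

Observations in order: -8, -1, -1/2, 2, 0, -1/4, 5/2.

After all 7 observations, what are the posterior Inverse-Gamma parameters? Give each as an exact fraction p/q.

obs 1: x=-8 → posterior Inverse-Gamma(17/6, 107/3)
obs 2: x=-1 → posterior Inverse-Gamma(10/3, 217/6)
obs 3: x=-1/2 → posterior Inverse-Gamma(23/6, 871/24)
obs 4: x=2 → posterior Inverse-Gamma(13/3, 919/24)
obs 5: x=0 → posterior Inverse-Gamma(29/6, 919/24)
obs 6: x=-1/4 → posterior Inverse-Gamma(16/3, 3679/96)
obs 7: x=5/2 → posterior Inverse-Gamma(35/6, 3979/96)

alpha=35/6, beta=3979/96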